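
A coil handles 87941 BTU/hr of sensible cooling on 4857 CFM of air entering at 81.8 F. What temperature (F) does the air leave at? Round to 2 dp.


dT = 87941/(1.08*4857) = 16.7648
T_leave = 81.8 - 16.7648 = 65.04 F

65.04 F


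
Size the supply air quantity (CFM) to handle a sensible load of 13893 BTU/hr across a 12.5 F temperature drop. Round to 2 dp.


CFM = 13893 / (1.08 * 12.5) = 1029.11

1029.11 CFM


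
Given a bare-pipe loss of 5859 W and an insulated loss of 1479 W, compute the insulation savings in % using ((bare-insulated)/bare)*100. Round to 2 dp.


Savings = ((5859-1479)/5859)*100 = 74.76 %

74.76 %


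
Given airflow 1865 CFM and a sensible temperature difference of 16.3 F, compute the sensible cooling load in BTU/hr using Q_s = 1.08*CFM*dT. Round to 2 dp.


Q = 1.08 * 1865 * 16.3 = 32831.46 BTU/hr

32831.46 BTU/hr


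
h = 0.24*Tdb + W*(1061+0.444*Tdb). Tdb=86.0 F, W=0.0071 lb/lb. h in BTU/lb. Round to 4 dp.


h = 0.24*86.0 + 0.0071*(1061+0.444*86.0) = 28.4442 BTU/lb

28.4442 BTU/lb


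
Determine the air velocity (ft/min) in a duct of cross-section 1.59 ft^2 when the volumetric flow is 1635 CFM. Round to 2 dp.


V = 1635 / 1.59 = 1028.30 ft/min

1028.30 ft/min


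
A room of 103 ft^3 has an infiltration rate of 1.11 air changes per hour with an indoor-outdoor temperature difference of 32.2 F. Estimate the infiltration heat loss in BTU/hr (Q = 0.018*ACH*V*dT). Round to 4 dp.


Q = 0.018 * 1.11 * 103 * 32.2 = 66.2657 BTU/hr

66.2657 BTU/hr


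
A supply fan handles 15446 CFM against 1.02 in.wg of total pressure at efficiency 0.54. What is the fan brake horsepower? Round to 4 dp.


BHP = 15446 * 1.02 / (6356 * 0.54) = 4.5903 hp

4.5903 hp


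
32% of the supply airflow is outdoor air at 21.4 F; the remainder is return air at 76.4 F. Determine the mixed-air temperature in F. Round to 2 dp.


T_mix = 0.32*21.4 + 0.68*76.4 = 58.80 F

58.80 F


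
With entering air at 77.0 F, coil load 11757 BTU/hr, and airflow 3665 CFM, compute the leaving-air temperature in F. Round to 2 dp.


dT = 11757/(1.08*3665) = 2.9703
T_leave = 77.0 - 2.9703 = 74.03 F

74.03 F


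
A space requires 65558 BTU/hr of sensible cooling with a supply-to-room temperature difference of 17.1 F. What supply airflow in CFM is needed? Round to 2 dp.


CFM = 65558 / (1.08 * 17.1) = 3549.82

3549.82 CFM


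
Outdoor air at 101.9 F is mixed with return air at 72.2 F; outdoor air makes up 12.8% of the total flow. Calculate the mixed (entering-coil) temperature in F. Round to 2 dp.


T_mix = 72.2 + (12.8/100)*(101.9-72.2) = 76.00 F

76.00 F


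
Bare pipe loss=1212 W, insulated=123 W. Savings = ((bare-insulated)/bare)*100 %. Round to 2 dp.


Savings = ((1212-123)/1212)*100 = 89.85 %

89.85 %


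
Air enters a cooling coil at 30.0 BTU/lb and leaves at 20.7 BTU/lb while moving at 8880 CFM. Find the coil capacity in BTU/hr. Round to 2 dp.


Q = 4.5 * 8880 * (30.0 - 20.7) = 371628.00 BTU/hr

371628.00 BTU/hr


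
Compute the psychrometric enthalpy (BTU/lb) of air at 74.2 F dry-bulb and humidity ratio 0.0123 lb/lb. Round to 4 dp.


h = 0.24*74.2 + 0.0123*(1061+0.444*74.2) = 31.2635 BTU/lb

31.2635 BTU/lb


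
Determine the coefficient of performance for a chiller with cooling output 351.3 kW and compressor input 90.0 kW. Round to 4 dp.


COP = 351.3 / 90.0 = 3.9033

3.9033


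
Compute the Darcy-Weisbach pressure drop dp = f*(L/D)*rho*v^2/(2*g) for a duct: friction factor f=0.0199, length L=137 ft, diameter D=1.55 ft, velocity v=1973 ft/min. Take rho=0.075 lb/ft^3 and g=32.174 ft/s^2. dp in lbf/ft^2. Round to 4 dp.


v_fps = 1973/60 = 32.8833 ft/s
dp = 0.0199*(137/1.55)*0.075*32.8833^2/(2*32.174) = 2.2168 lbf/ft^2

2.2168 lbf/ft^2


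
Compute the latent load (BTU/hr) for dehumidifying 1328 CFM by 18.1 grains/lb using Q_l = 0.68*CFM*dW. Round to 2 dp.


Q = 0.68 * 1328 * 18.1 = 16345.02 BTU/hr

16345.02 BTU/hr


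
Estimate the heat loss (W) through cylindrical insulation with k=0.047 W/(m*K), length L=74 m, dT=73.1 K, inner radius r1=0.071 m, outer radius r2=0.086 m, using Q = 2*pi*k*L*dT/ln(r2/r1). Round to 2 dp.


Q = 2*pi*0.047*74*73.1/ln(0.086/0.071) = 8334.48 W

8334.48 W


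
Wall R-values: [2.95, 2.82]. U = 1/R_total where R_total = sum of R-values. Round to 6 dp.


R_total = 2.95 + 2.82 = 5.77
U = 1/5.77 = 0.173310

0.173310


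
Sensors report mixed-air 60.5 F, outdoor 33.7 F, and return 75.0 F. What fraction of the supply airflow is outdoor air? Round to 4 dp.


frac = (60.5 - 75.0) / (33.7 - 75.0) = 0.3511

0.3511


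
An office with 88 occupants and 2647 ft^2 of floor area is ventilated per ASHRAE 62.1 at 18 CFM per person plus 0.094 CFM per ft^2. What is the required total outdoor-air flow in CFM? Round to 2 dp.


Total = 88*18 + 2647*0.094 = 1832.82 CFM

1832.82 CFM


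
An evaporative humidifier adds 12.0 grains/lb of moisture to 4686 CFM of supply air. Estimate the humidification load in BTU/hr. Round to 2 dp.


Q = 0.68 * 4686 * 12.0 = 38237.76 BTU/hr

38237.76 BTU/hr


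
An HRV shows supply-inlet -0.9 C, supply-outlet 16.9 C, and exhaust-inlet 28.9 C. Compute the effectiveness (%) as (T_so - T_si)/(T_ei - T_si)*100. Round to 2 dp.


eff = (16.9-(-0.9))/(28.9-(-0.9))*100 = 59.73 %

59.73 %


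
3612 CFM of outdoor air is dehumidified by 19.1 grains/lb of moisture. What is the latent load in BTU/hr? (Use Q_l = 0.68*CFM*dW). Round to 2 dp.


Q = 0.68 * 3612 * 19.1 = 46912.66 BTU/hr

46912.66 BTU/hr


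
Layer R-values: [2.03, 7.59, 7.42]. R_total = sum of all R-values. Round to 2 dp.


R_total = 2.03 + 7.59 + 7.42 = 17.04

17.04


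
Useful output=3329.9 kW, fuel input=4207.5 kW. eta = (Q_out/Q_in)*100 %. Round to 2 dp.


eta = (3329.9/4207.5)*100 = 79.14 %

79.14 %


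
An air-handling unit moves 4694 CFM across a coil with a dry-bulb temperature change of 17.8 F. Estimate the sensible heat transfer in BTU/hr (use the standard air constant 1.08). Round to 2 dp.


Q = 1.08 * 4694 * 17.8 = 90237.46 BTU/hr

90237.46 BTU/hr


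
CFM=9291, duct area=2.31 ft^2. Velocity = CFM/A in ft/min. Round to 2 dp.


V = 9291 / 2.31 = 4022.08 ft/min

4022.08 ft/min


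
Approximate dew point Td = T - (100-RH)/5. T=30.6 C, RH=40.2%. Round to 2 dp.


Td = 30.6 - (100-40.2)/5 = 18.64 C

18.64 C


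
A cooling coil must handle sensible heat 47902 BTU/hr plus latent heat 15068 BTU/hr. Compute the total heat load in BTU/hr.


Qt = 47902 + 15068 = 62970 BTU/hr

62970 BTU/hr


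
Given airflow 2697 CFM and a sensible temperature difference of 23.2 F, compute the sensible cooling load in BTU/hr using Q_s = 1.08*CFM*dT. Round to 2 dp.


Q = 1.08 * 2697 * 23.2 = 67576.03 BTU/hr

67576.03 BTU/hr


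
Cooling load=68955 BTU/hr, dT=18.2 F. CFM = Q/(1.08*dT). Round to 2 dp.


CFM = 68955 / (1.08 * 18.2) = 3508.09

3508.09 CFM


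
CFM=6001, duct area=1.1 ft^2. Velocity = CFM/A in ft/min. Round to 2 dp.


V = 6001 / 1.1 = 5455.45 ft/min

5455.45 ft/min


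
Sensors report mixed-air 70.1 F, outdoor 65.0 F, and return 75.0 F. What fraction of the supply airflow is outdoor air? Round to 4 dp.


frac = (70.1 - 75.0) / (65.0 - 75.0) = 0.4900

0.4900


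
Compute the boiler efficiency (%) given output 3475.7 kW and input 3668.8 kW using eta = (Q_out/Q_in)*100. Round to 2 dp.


eta = (3475.7/3668.8)*100 = 94.74 %

94.74 %


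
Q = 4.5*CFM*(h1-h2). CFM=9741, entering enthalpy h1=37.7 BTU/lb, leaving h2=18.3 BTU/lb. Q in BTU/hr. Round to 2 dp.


Q = 4.5 * 9741 * (37.7 - 18.3) = 850389.30 BTU/hr

850389.30 BTU/hr


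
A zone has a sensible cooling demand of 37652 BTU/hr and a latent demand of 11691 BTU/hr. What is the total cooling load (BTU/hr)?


Qt = 37652 + 11691 = 49343 BTU/hr

49343 BTU/hr


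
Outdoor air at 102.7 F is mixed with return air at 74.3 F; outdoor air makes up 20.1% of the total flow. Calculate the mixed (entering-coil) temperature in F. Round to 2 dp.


T_mix = 74.3 + (20.1/100)*(102.7-74.3) = 80.01 F

80.01 F


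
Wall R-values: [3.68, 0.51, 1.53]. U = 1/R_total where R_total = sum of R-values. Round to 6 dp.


R_total = 3.68 + 0.51 + 1.53 = 5.72
U = 1/5.72 = 0.174825

0.174825


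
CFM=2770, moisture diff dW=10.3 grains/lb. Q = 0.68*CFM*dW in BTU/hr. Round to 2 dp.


Q = 0.68 * 2770 * 10.3 = 19401.08 BTU/hr

19401.08 BTU/hr


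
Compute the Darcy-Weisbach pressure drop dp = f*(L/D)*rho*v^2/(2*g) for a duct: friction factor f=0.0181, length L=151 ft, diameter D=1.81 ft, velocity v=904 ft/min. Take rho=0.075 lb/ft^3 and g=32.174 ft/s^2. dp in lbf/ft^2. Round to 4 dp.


v_fps = 904/60 = 15.0667 ft/s
dp = 0.0181*(151/1.81)*0.075*15.0667^2/(2*32.174) = 0.3995 lbf/ft^2

0.3995 lbf/ft^2


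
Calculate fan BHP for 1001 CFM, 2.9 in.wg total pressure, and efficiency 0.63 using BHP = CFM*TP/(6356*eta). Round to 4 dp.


BHP = 1001 * 2.9 / (6356 * 0.63) = 0.7249 hp

0.7249 hp


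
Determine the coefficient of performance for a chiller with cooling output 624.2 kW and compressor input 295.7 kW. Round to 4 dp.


COP = 624.2 / 295.7 = 2.1109

2.1109


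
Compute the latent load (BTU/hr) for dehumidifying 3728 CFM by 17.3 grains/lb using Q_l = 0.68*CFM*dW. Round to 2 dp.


Q = 0.68 * 3728 * 17.3 = 43856.19 BTU/hr

43856.19 BTU/hr


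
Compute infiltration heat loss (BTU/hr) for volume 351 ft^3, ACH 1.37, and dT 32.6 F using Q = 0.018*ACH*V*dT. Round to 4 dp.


Q = 0.018 * 1.37 * 351 * 32.6 = 282.1745 BTU/hr

282.1745 BTU/hr


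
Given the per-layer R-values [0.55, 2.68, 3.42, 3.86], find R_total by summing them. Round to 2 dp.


R_total = 0.55 + 2.68 + 3.42 + 3.86 = 10.51

10.51


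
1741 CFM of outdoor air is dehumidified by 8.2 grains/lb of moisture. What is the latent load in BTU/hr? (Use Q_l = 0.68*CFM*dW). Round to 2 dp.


Q = 0.68 * 1741 * 8.2 = 9707.82 BTU/hr

9707.82 BTU/hr


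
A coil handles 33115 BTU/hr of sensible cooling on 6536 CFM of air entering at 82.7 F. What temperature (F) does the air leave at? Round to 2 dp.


dT = 33115/(1.08*6536) = 4.6913
T_leave = 82.7 - 4.6913 = 78.01 F

78.01 F


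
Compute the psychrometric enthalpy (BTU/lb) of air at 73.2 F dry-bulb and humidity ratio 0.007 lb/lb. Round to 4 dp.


h = 0.24*73.2 + 0.007*(1061+0.444*73.2) = 25.2225 BTU/lb

25.2225 BTU/lb


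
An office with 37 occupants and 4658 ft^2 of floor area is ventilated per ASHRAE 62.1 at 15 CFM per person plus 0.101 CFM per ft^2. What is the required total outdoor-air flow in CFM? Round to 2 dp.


Total = 37*15 + 4658*0.101 = 1025.46 CFM

1025.46 CFM


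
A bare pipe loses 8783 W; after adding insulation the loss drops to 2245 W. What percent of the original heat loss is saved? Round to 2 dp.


Savings = ((8783-2245)/8783)*100 = 74.44 %

74.44 %


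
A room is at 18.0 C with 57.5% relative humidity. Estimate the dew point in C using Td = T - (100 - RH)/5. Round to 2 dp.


Td = 18.0 - (100-57.5)/5 = 9.50 C

9.50 C


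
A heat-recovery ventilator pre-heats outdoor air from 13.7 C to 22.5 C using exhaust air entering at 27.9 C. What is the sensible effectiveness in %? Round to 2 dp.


eff = (22.5-13.7)/(27.9-13.7)*100 = 61.97 %

61.97 %


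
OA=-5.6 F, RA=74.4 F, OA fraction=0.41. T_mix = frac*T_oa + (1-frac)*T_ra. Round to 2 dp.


T_mix = 0.41*(-5.6) + 0.59*74.4 = 41.60 F

41.60 F


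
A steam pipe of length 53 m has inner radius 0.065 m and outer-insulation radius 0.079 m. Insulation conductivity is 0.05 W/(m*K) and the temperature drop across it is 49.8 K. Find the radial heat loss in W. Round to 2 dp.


Q = 2*pi*0.05*53*49.8/ln(0.079/0.065) = 4250.95 W

4250.95 W


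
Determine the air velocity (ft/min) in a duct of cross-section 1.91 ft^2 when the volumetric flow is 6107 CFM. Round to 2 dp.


V = 6107 / 1.91 = 3197.38 ft/min

3197.38 ft/min


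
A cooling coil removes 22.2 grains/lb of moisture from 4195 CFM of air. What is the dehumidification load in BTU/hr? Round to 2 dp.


Q = 0.68 * 4195 * 22.2 = 63327.72 BTU/hr

63327.72 BTU/hr


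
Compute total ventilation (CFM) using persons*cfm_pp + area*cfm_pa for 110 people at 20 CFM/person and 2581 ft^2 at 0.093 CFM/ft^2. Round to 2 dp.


Total = 110*20 + 2581*0.093 = 2440.03 CFM

2440.03 CFM


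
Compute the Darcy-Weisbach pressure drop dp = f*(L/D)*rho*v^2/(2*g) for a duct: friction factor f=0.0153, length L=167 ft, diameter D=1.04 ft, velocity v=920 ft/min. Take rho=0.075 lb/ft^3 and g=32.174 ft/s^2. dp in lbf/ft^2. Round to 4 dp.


v_fps = 920/60 = 15.3333 ft/s
dp = 0.0153*(167/1.04)*0.075*15.3333^2/(2*32.174) = 0.6732 lbf/ft^2

0.6732 lbf/ft^2


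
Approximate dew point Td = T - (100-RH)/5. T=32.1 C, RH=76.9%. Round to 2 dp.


Td = 32.1 - (100-76.9)/5 = 27.48 C

27.48 C


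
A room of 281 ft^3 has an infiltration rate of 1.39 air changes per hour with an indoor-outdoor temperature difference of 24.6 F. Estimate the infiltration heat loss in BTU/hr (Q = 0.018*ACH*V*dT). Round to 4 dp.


Q = 0.018 * 1.39 * 281 * 24.6 = 172.9533 BTU/hr

172.9533 BTU/hr


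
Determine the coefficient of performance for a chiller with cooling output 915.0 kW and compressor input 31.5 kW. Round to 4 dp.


COP = 915.0 / 31.5 = 29.0476

29.0476


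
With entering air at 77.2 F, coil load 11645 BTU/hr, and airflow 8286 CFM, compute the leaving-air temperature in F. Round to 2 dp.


dT = 11645/(1.08*8286) = 1.3013
T_leave = 77.2 - 1.3013 = 75.90 F

75.90 F


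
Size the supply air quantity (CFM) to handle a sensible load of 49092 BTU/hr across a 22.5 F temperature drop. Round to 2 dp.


CFM = 49092 / (1.08 * 22.5) = 2020.25

2020.25 CFM


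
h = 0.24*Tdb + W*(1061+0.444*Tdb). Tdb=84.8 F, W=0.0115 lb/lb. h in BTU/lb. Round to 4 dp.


h = 0.24*84.8 + 0.0115*(1061+0.444*84.8) = 32.9865 BTU/lb

32.9865 BTU/lb


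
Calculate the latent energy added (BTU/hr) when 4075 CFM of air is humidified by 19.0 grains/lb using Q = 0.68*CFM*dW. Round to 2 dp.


Q = 0.68 * 4075 * 19.0 = 52649.00 BTU/hr

52649.00 BTU/hr


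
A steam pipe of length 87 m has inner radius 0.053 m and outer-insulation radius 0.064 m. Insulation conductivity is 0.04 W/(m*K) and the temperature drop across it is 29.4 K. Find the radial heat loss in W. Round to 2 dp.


Q = 2*pi*0.04*87*29.4/ln(0.064/0.053) = 3408.67 W

3408.67 W


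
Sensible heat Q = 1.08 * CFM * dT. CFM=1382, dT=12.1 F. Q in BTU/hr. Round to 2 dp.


Q = 1.08 * 1382 * 12.1 = 18059.98 BTU/hr

18059.98 BTU/hr


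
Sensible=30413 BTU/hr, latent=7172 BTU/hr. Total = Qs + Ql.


Qt = 30413 + 7172 = 37585 BTU/hr

37585 BTU/hr


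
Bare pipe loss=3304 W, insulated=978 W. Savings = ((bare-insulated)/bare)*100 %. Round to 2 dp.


Savings = ((3304-978)/3304)*100 = 70.40 %

70.40 %


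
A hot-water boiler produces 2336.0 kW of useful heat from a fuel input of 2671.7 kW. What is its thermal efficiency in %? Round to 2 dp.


eta = (2336.0/2671.7)*100 = 87.43 %

87.43 %


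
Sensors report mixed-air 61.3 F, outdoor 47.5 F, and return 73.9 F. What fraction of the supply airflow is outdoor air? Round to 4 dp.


frac = (61.3 - 73.9) / (47.5 - 73.9) = 0.4773

0.4773


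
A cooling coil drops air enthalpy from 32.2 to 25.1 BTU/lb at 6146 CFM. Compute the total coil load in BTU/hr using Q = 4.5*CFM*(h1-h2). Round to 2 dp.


Q = 4.5 * 6146 * (32.2 - 25.1) = 196364.70 BTU/hr

196364.70 BTU/hr


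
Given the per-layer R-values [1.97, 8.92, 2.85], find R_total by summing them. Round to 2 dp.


R_total = 1.97 + 8.92 + 2.85 = 13.74

13.74


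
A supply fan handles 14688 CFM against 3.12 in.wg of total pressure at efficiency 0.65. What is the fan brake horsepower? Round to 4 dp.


BHP = 14688 * 3.12 / (6356 * 0.65) = 11.0923 hp

11.0923 hp


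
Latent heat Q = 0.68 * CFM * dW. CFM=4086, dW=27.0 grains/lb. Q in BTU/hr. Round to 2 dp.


Q = 0.68 * 4086 * 27.0 = 75018.96 BTU/hr

75018.96 BTU/hr


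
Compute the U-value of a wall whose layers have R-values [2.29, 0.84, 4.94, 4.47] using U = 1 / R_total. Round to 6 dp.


R_total = 2.29 + 0.84 + 4.94 + 4.47 = 12.54
U = 1/12.54 = 0.079745

0.079745


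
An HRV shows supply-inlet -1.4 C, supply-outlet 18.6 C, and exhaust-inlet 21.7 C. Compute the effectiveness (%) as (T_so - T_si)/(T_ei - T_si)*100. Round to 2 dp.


eff = (18.6-(-1.4))/(21.7-(-1.4))*100 = 86.58 %

86.58 %


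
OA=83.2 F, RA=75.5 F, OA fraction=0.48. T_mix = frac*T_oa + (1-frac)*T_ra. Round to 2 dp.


T_mix = 0.48*83.2 + 0.52*75.5 = 79.20 F

79.20 F


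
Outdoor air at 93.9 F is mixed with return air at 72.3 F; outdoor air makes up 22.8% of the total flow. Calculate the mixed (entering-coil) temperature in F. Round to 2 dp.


T_mix = 72.3 + (22.8/100)*(93.9-72.3) = 77.22 F

77.22 F


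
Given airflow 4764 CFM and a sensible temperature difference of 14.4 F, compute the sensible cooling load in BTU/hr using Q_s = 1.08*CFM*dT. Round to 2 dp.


Q = 1.08 * 4764 * 14.4 = 74089.73 BTU/hr

74089.73 BTU/hr


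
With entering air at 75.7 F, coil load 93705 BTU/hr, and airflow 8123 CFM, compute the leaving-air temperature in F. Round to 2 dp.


dT = 93705/(1.08*8123) = 10.6813
T_leave = 75.7 - 10.6813 = 65.02 F

65.02 F


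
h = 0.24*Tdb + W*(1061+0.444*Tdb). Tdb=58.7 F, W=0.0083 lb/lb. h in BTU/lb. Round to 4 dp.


h = 0.24*58.7 + 0.0083*(1061+0.444*58.7) = 23.1106 BTU/lb

23.1106 BTU/lb


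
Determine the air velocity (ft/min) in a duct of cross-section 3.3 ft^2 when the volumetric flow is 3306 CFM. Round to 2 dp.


V = 3306 / 3.3 = 1001.82 ft/min

1001.82 ft/min


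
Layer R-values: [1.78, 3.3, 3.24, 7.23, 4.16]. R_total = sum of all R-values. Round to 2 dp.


R_total = 1.78 + 3.3 + 3.24 + 7.23 + 4.16 = 19.71

19.71


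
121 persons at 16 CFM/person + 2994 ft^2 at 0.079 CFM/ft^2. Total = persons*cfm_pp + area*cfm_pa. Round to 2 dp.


Total = 121*16 + 2994*0.079 = 2172.53 CFM

2172.53 CFM


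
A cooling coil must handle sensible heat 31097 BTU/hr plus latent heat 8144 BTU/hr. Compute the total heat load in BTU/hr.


Qt = 31097 + 8144 = 39241 BTU/hr

39241 BTU/hr


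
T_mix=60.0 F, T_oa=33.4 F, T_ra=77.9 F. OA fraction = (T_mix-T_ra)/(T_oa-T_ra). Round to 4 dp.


frac = (60.0 - 77.9) / (33.4 - 77.9) = 0.4022

0.4022


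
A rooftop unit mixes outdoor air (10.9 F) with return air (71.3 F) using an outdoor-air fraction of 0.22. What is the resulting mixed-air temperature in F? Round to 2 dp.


T_mix = 0.22*10.9 + 0.78*71.3 = 58.01 F

58.01 F


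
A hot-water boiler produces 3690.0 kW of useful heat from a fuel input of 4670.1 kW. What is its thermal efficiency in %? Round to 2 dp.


eta = (3690.0/4670.1)*100 = 79.01 %

79.01 %


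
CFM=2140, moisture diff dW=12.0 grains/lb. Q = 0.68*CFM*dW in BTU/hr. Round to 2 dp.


Q = 0.68 * 2140 * 12.0 = 17462.40 BTU/hr

17462.40 BTU/hr


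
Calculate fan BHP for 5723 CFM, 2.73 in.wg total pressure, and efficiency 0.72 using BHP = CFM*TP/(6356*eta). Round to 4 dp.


BHP = 5723 * 2.73 / (6356 * 0.72) = 3.4141 hp

3.4141 hp


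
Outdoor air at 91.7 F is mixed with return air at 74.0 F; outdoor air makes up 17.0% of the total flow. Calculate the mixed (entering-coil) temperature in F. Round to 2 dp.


T_mix = 74.0 + (17.0/100)*(91.7-74.0) = 77.01 F

77.01 F


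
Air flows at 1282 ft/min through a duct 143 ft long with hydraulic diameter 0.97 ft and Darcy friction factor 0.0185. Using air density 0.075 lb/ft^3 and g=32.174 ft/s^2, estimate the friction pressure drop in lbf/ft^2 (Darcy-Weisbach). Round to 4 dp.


v_fps = 1282/60 = 21.3667 ft/s
dp = 0.0185*(143/0.97)*0.075*21.3667^2/(2*32.174) = 1.4512 lbf/ft^2

1.4512 lbf/ft^2


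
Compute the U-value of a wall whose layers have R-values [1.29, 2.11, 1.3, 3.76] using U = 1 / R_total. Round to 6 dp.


R_total = 1.29 + 2.11 + 1.3 + 3.76 = 8.46
U = 1/8.46 = 0.118203

0.118203


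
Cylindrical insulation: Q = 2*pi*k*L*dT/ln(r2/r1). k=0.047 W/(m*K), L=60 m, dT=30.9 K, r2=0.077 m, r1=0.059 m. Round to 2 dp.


Q = 2*pi*0.047*60*30.9/ln(0.077/0.059) = 2056.21 W

2056.21 W


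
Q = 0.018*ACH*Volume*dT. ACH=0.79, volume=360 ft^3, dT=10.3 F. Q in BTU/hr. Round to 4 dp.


Q = 0.018 * 0.79 * 360 * 10.3 = 52.7278 BTU/hr

52.7278 BTU/hr


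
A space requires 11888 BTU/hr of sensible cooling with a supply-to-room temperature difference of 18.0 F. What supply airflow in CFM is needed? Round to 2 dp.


CFM = 11888 / (1.08 * 18.0) = 611.52

611.52 CFM


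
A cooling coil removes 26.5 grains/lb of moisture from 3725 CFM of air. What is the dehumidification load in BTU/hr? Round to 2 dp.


Q = 0.68 * 3725 * 26.5 = 67124.50 BTU/hr

67124.50 BTU/hr


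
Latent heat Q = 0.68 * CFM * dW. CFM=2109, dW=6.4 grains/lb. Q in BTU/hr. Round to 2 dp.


Q = 0.68 * 2109 * 6.4 = 9178.37 BTU/hr

9178.37 BTU/hr


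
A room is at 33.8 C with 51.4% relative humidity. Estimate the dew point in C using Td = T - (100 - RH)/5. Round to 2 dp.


Td = 33.8 - (100-51.4)/5 = 24.08 C

24.08 C


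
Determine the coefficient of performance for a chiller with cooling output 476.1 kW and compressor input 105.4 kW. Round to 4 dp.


COP = 476.1 / 105.4 = 4.5171

4.5171


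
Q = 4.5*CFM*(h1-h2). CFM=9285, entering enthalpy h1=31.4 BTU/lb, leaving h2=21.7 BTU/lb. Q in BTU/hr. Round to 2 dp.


Q = 4.5 * 9285 * (31.4 - 21.7) = 405290.25 BTU/hr

405290.25 BTU/hr


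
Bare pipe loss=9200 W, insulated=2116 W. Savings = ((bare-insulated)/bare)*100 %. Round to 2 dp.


Savings = ((9200-2116)/9200)*100 = 77.00 %

77.00 %


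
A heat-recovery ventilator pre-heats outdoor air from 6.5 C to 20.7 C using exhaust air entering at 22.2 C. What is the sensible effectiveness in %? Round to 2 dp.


eff = (20.7-6.5)/(22.2-6.5)*100 = 90.45 %

90.45 %


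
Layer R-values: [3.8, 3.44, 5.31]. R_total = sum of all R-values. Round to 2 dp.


R_total = 3.8 + 3.44 + 5.31 = 12.55

12.55


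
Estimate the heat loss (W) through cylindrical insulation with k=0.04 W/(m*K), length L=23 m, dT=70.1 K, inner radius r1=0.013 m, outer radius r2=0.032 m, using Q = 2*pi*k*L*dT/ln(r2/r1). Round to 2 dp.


Q = 2*pi*0.04*23*70.1/ln(0.032/0.013) = 449.85 W

449.85 W


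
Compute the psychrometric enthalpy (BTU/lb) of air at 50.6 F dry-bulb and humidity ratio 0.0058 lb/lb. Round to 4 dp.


h = 0.24*50.6 + 0.0058*(1061+0.444*50.6) = 18.4281 BTU/lb

18.4281 BTU/lb


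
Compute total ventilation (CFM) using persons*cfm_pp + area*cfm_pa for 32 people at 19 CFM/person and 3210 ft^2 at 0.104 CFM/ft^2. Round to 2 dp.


Total = 32*19 + 3210*0.104 = 941.84 CFM

941.84 CFM


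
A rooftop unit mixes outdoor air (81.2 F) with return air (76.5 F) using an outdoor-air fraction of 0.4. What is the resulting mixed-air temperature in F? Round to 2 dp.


T_mix = 0.4*81.2 + 0.6*76.5 = 78.38 F

78.38 F


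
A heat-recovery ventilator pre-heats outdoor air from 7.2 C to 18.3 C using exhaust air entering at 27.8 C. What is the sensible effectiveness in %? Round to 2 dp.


eff = (18.3-7.2)/(27.8-7.2)*100 = 53.88 %

53.88 %


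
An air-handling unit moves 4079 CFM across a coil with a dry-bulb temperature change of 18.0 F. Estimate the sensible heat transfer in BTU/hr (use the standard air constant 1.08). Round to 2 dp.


Q = 1.08 * 4079 * 18.0 = 79295.76 BTU/hr

79295.76 BTU/hr


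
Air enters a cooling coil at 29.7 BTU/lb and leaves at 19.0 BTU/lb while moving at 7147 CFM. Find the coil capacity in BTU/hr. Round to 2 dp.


Q = 4.5 * 7147 * (29.7 - 19.0) = 344128.05 BTU/hr

344128.05 BTU/hr


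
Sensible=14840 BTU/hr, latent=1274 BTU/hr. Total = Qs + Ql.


Qt = 14840 + 1274 = 16114 BTU/hr

16114 BTU/hr


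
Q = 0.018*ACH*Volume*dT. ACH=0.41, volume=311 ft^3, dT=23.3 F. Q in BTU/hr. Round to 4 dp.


Q = 0.018 * 0.41 * 311 * 23.3 = 53.4777 BTU/hr

53.4777 BTU/hr


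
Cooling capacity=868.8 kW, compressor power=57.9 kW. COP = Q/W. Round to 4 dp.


COP = 868.8 / 57.9 = 15.0052

15.0052


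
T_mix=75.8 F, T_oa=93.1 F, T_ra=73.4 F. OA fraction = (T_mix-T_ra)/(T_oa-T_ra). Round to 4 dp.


frac = (75.8 - 73.4) / (93.1 - 73.4) = 0.1218

0.1218


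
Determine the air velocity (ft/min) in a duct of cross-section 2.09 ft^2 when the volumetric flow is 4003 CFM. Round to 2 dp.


V = 4003 / 2.09 = 1915.31 ft/min

1915.31 ft/min


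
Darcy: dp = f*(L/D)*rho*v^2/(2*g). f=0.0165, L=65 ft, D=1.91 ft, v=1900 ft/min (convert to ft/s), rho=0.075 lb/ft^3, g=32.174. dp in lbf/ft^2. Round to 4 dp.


v_fps = 1900/60 = 31.6667 ft/s
dp = 0.0165*(65/1.91)*0.075*31.6667^2/(2*32.174) = 0.6563 lbf/ft^2

0.6563 lbf/ft^2


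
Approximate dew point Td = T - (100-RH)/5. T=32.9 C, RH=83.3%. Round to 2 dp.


Td = 32.9 - (100-83.3)/5 = 29.56 C

29.56 C


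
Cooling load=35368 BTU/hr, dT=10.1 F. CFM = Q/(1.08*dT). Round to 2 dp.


CFM = 35368 / (1.08 * 10.1) = 3242.39

3242.39 CFM


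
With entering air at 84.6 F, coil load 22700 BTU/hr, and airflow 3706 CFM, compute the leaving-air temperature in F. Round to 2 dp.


dT = 22700/(1.08*3706) = 5.6715
T_leave = 84.6 - 5.6715 = 78.93 F

78.93 F


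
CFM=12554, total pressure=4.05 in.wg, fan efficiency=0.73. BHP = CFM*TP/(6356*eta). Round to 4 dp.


BHP = 12554 * 4.05 / (6356 * 0.73) = 10.9580 hp

10.9580 hp


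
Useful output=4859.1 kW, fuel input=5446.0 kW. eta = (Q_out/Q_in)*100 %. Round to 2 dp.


eta = (4859.1/5446.0)*100 = 89.22 %

89.22 %


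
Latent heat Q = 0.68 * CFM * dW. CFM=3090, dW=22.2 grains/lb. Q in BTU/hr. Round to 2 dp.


Q = 0.68 * 3090 * 22.2 = 46646.64 BTU/hr

46646.64 BTU/hr


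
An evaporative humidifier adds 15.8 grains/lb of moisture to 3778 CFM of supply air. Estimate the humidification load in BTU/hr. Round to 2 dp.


Q = 0.68 * 3778 * 15.8 = 40590.83 BTU/hr

40590.83 BTU/hr


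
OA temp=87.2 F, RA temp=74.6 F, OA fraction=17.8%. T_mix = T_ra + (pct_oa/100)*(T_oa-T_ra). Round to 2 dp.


T_mix = 74.6 + (17.8/100)*(87.2-74.6) = 76.84 F

76.84 F


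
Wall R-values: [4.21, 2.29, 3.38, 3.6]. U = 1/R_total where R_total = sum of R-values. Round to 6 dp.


R_total = 4.21 + 2.29 + 3.38 + 3.6 = 13.48
U = 1/13.48 = 0.074184

0.074184


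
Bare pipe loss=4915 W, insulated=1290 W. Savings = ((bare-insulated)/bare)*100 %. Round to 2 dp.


Savings = ((4915-1290)/4915)*100 = 73.75 %

73.75 %


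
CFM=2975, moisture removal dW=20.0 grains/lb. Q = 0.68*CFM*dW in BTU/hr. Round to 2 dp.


Q = 0.68 * 2975 * 20.0 = 40460.00 BTU/hr

40460.00 BTU/hr


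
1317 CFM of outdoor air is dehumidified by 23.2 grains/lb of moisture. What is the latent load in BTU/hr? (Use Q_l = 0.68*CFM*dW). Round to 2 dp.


Q = 0.68 * 1317 * 23.2 = 20776.99 BTU/hr

20776.99 BTU/hr


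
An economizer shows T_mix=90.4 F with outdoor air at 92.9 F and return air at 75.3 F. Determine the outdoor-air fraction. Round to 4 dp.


frac = (90.4 - 75.3) / (92.9 - 75.3) = 0.8580

0.8580


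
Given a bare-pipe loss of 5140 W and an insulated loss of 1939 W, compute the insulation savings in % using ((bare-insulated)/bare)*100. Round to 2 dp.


Savings = ((5140-1939)/5140)*100 = 62.28 %

62.28 %


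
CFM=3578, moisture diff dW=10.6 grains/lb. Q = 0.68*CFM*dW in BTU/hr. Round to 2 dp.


Q = 0.68 * 3578 * 10.6 = 25790.22 BTU/hr

25790.22 BTU/hr


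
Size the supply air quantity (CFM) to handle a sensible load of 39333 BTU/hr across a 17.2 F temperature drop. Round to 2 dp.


CFM = 39333 / (1.08 * 17.2) = 2117.41

2117.41 CFM


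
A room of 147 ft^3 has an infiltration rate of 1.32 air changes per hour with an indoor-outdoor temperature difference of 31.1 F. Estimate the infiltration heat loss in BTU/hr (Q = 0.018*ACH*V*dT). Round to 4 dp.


Q = 0.018 * 1.32 * 147 * 31.1 = 108.6236 BTU/hr

108.6236 BTU/hr


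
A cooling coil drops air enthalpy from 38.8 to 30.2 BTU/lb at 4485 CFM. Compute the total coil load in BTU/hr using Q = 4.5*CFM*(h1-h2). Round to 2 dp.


Q = 4.5 * 4485 * (38.8 - 30.2) = 173569.50 BTU/hr

173569.50 BTU/hr


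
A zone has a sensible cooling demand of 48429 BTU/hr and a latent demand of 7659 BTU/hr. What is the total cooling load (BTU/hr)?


Qt = 48429 + 7659 = 56088 BTU/hr

56088 BTU/hr


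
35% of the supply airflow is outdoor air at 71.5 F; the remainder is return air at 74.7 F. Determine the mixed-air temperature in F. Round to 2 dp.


T_mix = 0.35*71.5 + 0.65*74.7 = 73.58 F

73.58 F


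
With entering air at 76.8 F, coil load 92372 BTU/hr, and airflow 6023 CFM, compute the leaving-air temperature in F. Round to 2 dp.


dT = 92372/(1.08*6023) = 14.2005
T_leave = 76.8 - 14.2005 = 62.60 F

62.60 F


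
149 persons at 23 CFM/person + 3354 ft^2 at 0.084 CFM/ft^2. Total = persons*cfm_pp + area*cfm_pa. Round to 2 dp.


Total = 149*23 + 3354*0.084 = 3708.74 CFM

3708.74 CFM


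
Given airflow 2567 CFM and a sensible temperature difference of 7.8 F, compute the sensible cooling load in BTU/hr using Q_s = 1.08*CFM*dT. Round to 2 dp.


Q = 1.08 * 2567 * 7.8 = 21624.41 BTU/hr

21624.41 BTU/hr


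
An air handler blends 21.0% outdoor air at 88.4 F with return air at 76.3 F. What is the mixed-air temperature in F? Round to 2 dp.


T_mix = 76.3 + (21.0/100)*(88.4-76.3) = 78.84 F

78.84 F


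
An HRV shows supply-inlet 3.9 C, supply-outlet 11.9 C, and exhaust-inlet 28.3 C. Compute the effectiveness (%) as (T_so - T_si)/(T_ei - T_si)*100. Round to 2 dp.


eff = (11.9-3.9)/(28.3-3.9)*100 = 32.79 %

32.79 %


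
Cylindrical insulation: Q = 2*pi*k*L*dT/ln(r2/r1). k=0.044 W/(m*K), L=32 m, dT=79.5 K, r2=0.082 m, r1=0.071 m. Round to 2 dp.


Q = 2*pi*0.044*32*79.5/ln(0.082/0.071) = 4882.79 W

4882.79 W


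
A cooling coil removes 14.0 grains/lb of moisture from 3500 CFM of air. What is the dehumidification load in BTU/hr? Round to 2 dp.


Q = 0.68 * 3500 * 14.0 = 33320.00 BTU/hr

33320.00 BTU/hr


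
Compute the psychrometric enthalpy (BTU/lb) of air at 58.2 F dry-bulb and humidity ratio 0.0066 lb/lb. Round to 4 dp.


h = 0.24*58.2 + 0.0066*(1061+0.444*58.2) = 21.1411 BTU/lb

21.1411 BTU/lb


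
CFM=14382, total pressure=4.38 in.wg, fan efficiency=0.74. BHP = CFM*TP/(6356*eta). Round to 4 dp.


BHP = 14382 * 4.38 / (6356 * 0.74) = 13.3930 hp

13.3930 hp


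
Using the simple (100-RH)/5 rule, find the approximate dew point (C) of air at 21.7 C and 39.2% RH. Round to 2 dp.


Td = 21.7 - (100-39.2)/5 = 9.54 C

9.54 C


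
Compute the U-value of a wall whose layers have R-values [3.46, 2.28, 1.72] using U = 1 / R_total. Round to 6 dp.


R_total = 3.46 + 2.28 + 1.72 = 7.46
U = 1/7.46 = 0.134048

0.134048


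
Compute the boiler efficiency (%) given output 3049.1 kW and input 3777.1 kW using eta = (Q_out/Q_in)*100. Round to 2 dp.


eta = (3049.1/3777.1)*100 = 80.73 %

80.73 %


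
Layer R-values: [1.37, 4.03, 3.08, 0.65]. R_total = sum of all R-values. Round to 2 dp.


R_total = 1.37 + 4.03 + 3.08 + 0.65 = 9.13

9.13


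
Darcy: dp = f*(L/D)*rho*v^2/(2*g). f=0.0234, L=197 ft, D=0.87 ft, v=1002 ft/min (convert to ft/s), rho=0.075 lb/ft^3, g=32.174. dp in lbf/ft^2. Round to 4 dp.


v_fps = 1002/60 = 16.7 ft/s
dp = 0.0234*(197/0.87)*0.075*16.7^2/(2*32.174) = 1.7224 lbf/ft^2

1.7224 lbf/ft^2


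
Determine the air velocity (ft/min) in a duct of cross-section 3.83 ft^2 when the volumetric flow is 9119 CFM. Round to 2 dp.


V = 9119 / 3.83 = 2380.94 ft/min

2380.94 ft/min


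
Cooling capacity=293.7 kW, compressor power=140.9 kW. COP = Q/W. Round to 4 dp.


COP = 293.7 / 140.9 = 2.0845

2.0845


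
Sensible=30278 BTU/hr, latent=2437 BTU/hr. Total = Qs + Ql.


Qt = 30278 + 2437 = 32715 BTU/hr

32715 BTU/hr


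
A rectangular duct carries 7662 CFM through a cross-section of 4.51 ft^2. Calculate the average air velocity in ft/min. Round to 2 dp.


V = 7662 / 4.51 = 1698.89 ft/min

1698.89 ft/min


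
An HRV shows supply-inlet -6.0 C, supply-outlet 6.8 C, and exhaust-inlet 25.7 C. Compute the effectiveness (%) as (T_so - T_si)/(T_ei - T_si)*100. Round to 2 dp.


eff = (6.8-(-6.0))/(25.7-(-6.0))*100 = 40.38 %

40.38 %


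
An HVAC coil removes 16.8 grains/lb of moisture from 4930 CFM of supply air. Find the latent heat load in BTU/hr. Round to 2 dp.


Q = 0.68 * 4930 * 16.8 = 56320.32 BTU/hr

56320.32 BTU/hr


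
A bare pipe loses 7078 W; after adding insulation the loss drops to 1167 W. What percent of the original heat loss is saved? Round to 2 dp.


Savings = ((7078-1167)/7078)*100 = 83.51 %

83.51 %


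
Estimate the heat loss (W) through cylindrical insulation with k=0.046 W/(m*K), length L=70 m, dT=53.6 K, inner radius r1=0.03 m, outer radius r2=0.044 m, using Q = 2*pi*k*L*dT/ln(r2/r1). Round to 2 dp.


Q = 2*pi*0.046*70*53.6/ln(0.044/0.03) = 2831.46 W

2831.46 W


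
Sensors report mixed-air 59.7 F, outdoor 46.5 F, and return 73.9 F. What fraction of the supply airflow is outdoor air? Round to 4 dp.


frac = (59.7 - 73.9) / (46.5 - 73.9) = 0.5182

0.5182


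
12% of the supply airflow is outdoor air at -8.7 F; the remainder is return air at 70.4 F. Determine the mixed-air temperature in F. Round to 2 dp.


T_mix = 0.12*(-8.7) + 0.88*70.4 = 60.91 F

60.91 F


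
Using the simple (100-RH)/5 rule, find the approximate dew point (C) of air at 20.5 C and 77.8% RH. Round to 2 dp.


Td = 20.5 - (100-77.8)/5 = 16.06 C

16.06 C


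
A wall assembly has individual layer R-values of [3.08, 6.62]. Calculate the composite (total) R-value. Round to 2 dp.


R_total = 3.08 + 6.62 = 9.70

9.70


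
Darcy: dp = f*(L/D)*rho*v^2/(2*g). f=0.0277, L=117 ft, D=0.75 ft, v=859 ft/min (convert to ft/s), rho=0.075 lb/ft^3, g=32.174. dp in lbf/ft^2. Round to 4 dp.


v_fps = 859/60 = 14.3167 ft/s
dp = 0.0277*(117/0.75)*0.075*14.3167^2/(2*32.174) = 1.0323 lbf/ft^2

1.0323 lbf/ft^2


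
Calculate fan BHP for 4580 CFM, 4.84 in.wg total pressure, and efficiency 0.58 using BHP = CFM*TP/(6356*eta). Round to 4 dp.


BHP = 4580 * 4.84 / (6356 * 0.58) = 6.0131 hp

6.0131 hp


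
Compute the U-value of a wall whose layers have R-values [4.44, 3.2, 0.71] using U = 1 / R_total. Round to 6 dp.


R_total = 4.44 + 3.2 + 0.71 = 8.35
U = 1/8.35 = 0.119760

0.119760


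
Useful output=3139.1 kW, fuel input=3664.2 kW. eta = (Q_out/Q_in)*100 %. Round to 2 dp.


eta = (3139.1/3664.2)*100 = 85.67 %

85.67 %


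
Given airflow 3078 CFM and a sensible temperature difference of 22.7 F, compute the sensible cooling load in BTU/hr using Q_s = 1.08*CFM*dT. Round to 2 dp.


Q = 1.08 * 3078 * 22.7 = 75460.25 BTU/hr

75460.25 BTU/hr


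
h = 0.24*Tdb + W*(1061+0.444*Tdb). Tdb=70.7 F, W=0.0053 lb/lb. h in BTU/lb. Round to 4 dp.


h = 0.24*70.7 + 0.0053*(1061+0.444*70.7) = 22.7577 BTU/lb

22.7577 BTU/lb


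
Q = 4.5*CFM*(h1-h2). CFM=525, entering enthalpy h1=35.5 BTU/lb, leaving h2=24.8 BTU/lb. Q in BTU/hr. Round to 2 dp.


Q = 4.5 * 525 * (35.5 - 24.8) = 25278.75 BTU/hr

25278.75 BTU/hr


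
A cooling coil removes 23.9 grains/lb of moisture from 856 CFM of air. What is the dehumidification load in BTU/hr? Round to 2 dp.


Q = 0.68 * 856 * 23.9 = 13911.71 BTU/hr

13911.71 BTU/hr


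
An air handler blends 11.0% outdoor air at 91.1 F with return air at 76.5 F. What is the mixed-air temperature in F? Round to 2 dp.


T_mix = 76.5 + (11.0/100)*(91.1-76.5) = 78.11 F

78.11 F


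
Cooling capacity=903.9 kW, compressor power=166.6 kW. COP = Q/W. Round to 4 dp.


COP = 903.9 / 166.6 = 5.4256

5.4256


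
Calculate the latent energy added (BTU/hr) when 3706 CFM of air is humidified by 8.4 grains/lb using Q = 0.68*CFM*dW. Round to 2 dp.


Q = 0.68 * 3706 * 8.4 = 21168.67 BTU/hr

21168.67 BTU/hr


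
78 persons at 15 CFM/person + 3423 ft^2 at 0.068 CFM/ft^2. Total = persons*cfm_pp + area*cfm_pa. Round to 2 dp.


Total = 78*15 + 3423*0.068 = 1402.76 CFM

1402.76 CFM


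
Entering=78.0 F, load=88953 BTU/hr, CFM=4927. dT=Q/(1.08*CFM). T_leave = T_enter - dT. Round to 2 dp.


dT = 88953/(1.08*4927) = 16.7168
T_leave = 78.0 - 16.7168 = 61.28 F

61.28 F


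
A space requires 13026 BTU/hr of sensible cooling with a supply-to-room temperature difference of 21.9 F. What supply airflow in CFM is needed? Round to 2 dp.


CFM = 13026 / (1.08 * 21.9) = 550.74

550.74 CFM


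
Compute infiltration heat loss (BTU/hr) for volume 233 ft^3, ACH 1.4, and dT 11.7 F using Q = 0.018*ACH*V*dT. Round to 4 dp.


Q = 0.018 * 1.4 * 233 * 11.7 = 68.6977 BTU/hr

68.6977 BTU/hr


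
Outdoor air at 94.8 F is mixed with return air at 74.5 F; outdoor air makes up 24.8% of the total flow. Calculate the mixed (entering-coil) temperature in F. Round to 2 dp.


T_mix = 74.5 + (24.8/100)*(94.8-74.5) = 79.53 F

79.53 F


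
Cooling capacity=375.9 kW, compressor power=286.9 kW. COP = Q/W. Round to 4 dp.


COP = 375.9 / 286.9 = 1.3102

1.3102


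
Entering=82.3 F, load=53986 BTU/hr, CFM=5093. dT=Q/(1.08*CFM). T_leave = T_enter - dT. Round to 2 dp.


dT = 53986/(1.08*5093) = 9.8149
T_leave = 82.3 - 9.8149 = 72.49 F

72.49 F


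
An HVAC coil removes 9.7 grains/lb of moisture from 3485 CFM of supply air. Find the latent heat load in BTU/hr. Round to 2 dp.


Q = 0.68 * 3485 * 9.7 = 22987.06 BTU/hr

22987.06 BTU/hr


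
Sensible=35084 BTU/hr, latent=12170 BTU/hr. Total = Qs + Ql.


Qt = 35084 + 12170 = 47254 BTU/hr

47254 BTU/hr


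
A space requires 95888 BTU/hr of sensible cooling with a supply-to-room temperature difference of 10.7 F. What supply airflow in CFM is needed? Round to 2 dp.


CFM = 95888 / (1.08 * 10.7) = 8297.68

8297.68 CFM


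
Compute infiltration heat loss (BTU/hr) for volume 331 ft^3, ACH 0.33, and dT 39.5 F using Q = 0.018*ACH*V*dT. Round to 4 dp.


Q = 0.018 * 0.33 * 331 * 39.5 = 77.6625 BTU/hr

77.6625 BTU/hr


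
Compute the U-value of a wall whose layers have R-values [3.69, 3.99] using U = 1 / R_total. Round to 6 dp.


R_total = 3.69 + 3.99 = 7.68
U = 1/7.68 = 0.130208

0.130208


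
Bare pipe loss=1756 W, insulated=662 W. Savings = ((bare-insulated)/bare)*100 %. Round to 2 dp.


Savings = ((1756-662)/1756)*100 = 62.30 %

62.30 %


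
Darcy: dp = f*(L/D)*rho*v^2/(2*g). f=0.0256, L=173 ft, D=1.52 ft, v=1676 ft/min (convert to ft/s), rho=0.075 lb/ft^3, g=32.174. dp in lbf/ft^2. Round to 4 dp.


v_fps = 1676/60 = 27.9333 ft/s
dp = 0.0256*(173/1.52)*0.075*27.9333^2/(2*32.174) = 2.6498 lbf/ft^2

2.6498 lbf/ft^2


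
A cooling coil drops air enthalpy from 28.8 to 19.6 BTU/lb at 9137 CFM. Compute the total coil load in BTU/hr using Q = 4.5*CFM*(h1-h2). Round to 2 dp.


Q = 4.5 * 9137 * (28.8 - 19.6) = 378271.80 BTU/hr

378271.80 BTU/hr


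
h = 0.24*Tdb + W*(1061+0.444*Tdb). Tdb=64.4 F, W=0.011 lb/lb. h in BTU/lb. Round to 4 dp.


h = 0.24*64.4 + 0.011*(1061+0.444*64.4) = 27.4415 BTU/lb

27.4415 BTU/lb


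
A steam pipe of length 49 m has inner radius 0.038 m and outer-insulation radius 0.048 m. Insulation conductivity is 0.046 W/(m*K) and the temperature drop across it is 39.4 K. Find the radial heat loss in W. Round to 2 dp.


Q = 2*pi*0.046*49*39.4/ln(0.048/0.038) = 2388.52 W

2388.52 W


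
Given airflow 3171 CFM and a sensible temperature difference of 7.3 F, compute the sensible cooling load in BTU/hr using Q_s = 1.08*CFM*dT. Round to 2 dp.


Q = 1.08 * 3171 * 7.3 = 25000.16 BTU/hr

25000.16 BTU/hr


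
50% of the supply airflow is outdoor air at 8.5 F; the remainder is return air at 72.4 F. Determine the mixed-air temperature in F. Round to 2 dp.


T_mix = 0.5*8.5 + 0.5*72.4 = 40.45 F

40.45 F


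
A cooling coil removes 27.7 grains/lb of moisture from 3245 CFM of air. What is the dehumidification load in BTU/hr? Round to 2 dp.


Q = 0.68 * 3245 * 27.7 = 61122.82 BTU/hr

61122.82 BTU/hr
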